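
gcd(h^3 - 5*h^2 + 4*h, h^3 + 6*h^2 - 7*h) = h^2 - h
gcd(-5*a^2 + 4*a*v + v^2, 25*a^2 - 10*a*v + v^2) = 1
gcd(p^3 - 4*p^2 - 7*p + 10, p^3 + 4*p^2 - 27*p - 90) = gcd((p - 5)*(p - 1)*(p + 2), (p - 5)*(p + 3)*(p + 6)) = p - 5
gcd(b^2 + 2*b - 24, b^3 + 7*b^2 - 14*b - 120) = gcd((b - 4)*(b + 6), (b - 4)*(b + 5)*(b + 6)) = b^2 + 2*b - 24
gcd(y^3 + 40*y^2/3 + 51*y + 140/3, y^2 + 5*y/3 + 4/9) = y + 4/3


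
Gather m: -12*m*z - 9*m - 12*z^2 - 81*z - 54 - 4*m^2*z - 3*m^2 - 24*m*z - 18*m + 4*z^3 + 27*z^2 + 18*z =m^2*(-4*z - 3) + m*(-36*z - 27) + 4*z^3 + 15*z^2 - 63*z - 54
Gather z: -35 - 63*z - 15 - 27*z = -90*z - 50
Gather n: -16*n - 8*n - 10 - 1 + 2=-24*n - 9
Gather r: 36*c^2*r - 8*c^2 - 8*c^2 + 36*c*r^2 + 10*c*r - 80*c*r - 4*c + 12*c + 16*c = -16*c^2 + 36*c*r^2 + 24*c + r*(36*c^2 - 70*c)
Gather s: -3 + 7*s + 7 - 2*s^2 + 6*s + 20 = -2*s^2 + 13*s + 24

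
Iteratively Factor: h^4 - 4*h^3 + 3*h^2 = (h)*(h^3 - 4*h^2 + 3*h) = h^2*(h^2 - 4*h + 3) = h^2*(h - 3)*(h - 1)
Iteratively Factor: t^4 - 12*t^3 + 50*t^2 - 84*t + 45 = (t - 3)*(t^3 - 9*t^2 + 23*t - 15) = (t - 3)^2*(t^2 - 6*t + 5) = (t - 3)^2*(t - 1)*(t - 5)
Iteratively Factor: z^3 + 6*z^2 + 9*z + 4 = (z + 1)*(z^2 + 5*z + 4) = (z + 1)^2*(z + 4)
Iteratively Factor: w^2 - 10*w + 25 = (w - 5)*(w - 5)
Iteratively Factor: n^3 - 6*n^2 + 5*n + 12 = (n - 3)*(n^2 - 3*n - 4) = (n - 4)*(n - 3)*(n + 1)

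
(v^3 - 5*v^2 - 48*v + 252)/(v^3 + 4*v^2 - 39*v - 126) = (v - 6)/(v + 3)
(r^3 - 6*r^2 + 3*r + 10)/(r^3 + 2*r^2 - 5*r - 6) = (r - 5)/(r + 3)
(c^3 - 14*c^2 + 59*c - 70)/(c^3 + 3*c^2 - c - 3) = (c^3 - 14*c^2 + 59*c - 70)/(c^3 + 3*c^2 - c - 3)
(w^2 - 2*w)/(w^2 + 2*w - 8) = w/(w + 4)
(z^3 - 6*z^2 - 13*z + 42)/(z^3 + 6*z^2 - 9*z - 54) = (z^2 - 9*z + 14)/(z^2 + 3*z - 18)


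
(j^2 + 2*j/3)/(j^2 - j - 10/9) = 3*j/(3*j - 5)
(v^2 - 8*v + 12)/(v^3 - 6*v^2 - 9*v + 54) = (v - 2)/(v^2 - 9)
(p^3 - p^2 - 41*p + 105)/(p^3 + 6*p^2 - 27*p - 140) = (p - 3)/(p + 4)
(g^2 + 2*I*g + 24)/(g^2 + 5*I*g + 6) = (g - 4*I)/(g - I)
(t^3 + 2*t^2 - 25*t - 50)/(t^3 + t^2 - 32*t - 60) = (t - 5)/(t - 6)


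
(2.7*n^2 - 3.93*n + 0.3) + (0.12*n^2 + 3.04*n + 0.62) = 2.82*n^2 - 0.89*n + 0.92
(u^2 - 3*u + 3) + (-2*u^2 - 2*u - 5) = -u^2 - 5*u - 2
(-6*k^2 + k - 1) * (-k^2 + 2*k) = 6*k^4 - 13*k^3 + 3*k^2 - 2*k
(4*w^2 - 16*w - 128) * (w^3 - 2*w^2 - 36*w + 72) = 4*w^5 - 24*w^4 - 240*w^3 + 1120*w^2 + 3456*w - 9216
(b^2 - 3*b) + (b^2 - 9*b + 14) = 2*b^2 - 12*b + 14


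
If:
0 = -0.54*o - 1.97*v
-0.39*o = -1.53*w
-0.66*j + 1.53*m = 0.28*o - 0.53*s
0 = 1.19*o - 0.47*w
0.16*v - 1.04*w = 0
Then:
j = 2.31818181818182*m + 0.803030303030303*s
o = 0.00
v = 0.00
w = 0.00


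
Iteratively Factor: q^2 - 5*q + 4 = (q - 4)*(q - 1)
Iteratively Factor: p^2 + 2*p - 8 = (p + 4)*(p - 2)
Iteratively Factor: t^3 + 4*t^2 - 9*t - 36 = (t + 4)*(t^2 - 9) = (t + 3)*(t + 4)*(t - 3)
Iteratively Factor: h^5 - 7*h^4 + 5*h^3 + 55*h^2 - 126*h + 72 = (h - 3)*(h^4 - 4*h^3 - 7*h^2 + 34*h - 24) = (h - 3)*(h - 2)*(h^3 - 2*h^2 - 11*h + 12) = (h - 4)*(h - 3)*(h - 2)*(h^2 + 2*h - 3) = (h - 4)*(h - 3)*(h - 2)*(h + 3)*(h - 1)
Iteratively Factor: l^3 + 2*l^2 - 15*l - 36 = (l + 3)*(l^2 - l - 12) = (l + 3)^2*(l - 4)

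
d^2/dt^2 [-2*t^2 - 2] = -4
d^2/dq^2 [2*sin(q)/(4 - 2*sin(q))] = 2*(sin(q)^2 + 2*sin(q) - 2)/(sin(q) - 2)^3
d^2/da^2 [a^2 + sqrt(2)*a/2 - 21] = 2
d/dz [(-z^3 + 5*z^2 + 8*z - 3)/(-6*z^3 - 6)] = (5*z^4 + 16*z^3 - 6*z^2 - 10*z - 8)/(6*(z^6 + 2*z^3 + 1))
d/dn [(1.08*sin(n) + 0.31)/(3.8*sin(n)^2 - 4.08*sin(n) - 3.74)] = (-2.356*sin(n) + 2.052*cos(2*n) - 4.8264)*cos(n)/(-3.8*sin(n)^2 + 4.08*sin(n) + 3.74)^2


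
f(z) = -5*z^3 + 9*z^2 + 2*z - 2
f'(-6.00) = -646.00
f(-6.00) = 1390.00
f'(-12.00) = -2374.00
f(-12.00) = 9910.00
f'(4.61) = -233.80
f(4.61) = -291.37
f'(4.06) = -172.17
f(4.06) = -180.14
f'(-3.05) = -192.44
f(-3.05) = 217.49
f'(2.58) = -51.41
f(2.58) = -22.80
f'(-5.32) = -518.30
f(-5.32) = 994.93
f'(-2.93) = -179.51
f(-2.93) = 195.17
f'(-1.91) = -87.10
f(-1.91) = 61.85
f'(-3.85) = -289.64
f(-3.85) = 409.04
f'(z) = -15*z^2 + 18*z + 2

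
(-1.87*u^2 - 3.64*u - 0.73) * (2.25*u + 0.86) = -4.2075*u^3 - 9.7982*u^2 - 4.7729*u - 0.6278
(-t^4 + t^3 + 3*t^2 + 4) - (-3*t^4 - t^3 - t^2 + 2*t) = 2*t^4 + 2*t^3 + 4*t^2 - 2*t + 4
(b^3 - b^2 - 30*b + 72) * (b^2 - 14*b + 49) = b^5 - 15*b^4 + 33*b^3 + 443*b^2 - 2478*b + 3528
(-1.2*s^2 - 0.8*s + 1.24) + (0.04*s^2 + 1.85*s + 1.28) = -1.16*s^2 + 1.05*s + 2.52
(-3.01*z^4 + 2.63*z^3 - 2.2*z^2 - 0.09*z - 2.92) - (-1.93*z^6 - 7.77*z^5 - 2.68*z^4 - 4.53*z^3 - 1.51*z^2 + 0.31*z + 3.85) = 1.93*z^6 + 7.77*z^5 - 0.33*z^4 + 7.16*z^3 - 0.69*z^2 - 0.4*z - 6.77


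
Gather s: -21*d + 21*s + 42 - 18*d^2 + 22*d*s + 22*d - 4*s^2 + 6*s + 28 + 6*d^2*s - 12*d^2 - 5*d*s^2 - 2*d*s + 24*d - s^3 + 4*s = -30*d^2 + 25*d - s^3 + s^2*(-5*d - 4) + s*(6*d^2 + 20*d + 31) + 70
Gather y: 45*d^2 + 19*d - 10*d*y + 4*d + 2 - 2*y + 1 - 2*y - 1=45*d^2 + 23*d + y*(-10*d - 4) + 2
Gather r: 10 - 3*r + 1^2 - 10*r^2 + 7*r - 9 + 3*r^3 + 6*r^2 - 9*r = 3*r^3 - 4*r^2 - 5*r + 2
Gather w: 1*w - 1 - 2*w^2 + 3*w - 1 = -2*w^2 + 4*w - 2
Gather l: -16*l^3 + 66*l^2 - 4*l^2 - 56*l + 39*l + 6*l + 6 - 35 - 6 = -16*l^3 + 62*l^2 - 11*l - 35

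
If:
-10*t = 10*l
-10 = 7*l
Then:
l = -10/7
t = 10/7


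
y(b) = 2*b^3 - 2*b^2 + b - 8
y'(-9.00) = 523.00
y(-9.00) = -1637.00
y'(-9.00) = 523.00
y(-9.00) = -1637.00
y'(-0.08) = 1.36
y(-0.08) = -8.09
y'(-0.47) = 4.21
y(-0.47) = -9.12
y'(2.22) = 21.69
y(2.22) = 6.25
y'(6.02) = 194.36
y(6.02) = 361.87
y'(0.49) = 0.48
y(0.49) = -7.75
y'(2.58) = 30.62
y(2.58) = 15.61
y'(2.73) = 34.80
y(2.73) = 20.52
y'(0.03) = 0.89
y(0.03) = -7.97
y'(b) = 6*b^2 - 4*b + 1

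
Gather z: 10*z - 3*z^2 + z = -3*z^2 + 11*z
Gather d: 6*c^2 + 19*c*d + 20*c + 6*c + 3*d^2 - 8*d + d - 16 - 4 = 6*c^2 + 26*c + 3*d^2 + d*(19*c - 7) - 20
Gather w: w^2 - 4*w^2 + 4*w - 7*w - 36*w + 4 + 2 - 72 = -3*w^2 - 39*w - 66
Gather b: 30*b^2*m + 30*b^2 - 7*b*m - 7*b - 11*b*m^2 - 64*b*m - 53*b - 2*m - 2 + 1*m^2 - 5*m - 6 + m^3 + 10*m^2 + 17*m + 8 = b^2*(30*m + 30) + b*(-11*m^2 - 71*m - 60) + m^3 + 11*m^2 + 10*m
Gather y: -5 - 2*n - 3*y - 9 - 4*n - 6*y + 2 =-6*n - 9*y - 12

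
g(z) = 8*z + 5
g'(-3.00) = 8.00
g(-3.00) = -19.00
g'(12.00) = 8.00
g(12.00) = 101.00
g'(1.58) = 8.00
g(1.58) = 17.64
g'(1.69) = 8.00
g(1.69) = 18.52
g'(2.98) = 8.00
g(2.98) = 28.84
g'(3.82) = 8.00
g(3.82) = 35.56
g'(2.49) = 8.00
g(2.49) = 24.92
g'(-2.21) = 8.00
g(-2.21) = -12.68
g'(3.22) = 8.00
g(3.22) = 30.76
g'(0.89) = 8.00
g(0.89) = 12.12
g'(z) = 8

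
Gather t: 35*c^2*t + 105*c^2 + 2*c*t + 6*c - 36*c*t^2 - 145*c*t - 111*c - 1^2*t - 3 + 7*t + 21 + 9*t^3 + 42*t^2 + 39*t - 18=105*c^2 - 105*c + 9*t^3 + t^2*(42 - 36*c) + t*(35*c^2 - 143*c + 45)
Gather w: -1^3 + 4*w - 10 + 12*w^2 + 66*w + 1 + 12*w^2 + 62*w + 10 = 24*w^2 + 132*w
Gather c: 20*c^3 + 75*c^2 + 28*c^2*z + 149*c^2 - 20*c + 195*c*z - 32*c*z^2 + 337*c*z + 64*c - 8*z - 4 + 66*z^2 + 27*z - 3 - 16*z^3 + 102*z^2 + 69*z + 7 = 20*c^3 + c^2*(28*z + 224) + c*(-32*z^2 + 532*z + 44) - 16*z^3 + 168*z^2 + 88*z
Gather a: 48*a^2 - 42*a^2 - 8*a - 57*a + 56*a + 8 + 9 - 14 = 6*a^2 - 9*a + 3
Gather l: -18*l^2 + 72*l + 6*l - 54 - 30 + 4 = -18*l^2 + 78*l - 80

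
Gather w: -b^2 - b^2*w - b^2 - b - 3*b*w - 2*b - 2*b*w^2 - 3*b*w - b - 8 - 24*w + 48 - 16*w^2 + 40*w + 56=-2*b^2 - 4*b + w^2*(-2*b - 16) + w*(-b^2 - 6*b + 16) + 96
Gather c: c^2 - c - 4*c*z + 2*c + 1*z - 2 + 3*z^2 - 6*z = c^2 + c*(1 - 4*z) + 3*z^2 - 5*z - 2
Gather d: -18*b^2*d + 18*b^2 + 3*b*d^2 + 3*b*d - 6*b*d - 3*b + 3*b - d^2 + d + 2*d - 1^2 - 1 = 18*b^2 + d^2*(3*b - 1) + d*(-18*b^2 - 3*b + 3) - 2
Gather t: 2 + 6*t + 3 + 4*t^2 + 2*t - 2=4*t^2 + 8*t + 3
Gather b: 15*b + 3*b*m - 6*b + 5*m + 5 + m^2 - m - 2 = b*(3*m + 9) + m^2 + 4*m + 3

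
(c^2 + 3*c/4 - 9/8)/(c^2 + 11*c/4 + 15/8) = (4*c - 3)/(4*c + 5)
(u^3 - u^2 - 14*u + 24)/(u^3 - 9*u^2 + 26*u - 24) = (u + 4)/(u - 4)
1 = 1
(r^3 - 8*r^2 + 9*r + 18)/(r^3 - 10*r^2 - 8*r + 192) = (r^2 - 2*r - 3)/(r^2 - 4*r - 32)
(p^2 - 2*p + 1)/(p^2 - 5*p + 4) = (p - 1)/(p - 4)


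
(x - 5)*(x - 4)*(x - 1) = x^3 - 10*x^2 + 29*x - 20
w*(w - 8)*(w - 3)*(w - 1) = w^4 - 12*w^3 + 35*w^2 - 24*w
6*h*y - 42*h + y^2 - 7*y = (6*h + y)*(y - 7)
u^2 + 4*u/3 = u*(u + 4/3)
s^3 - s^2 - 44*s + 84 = (s - 6)*(s - 2)*(s + 7)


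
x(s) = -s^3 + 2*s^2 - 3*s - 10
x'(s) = -3*s^2 + 4*s - 3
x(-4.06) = 102.07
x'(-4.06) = -68.69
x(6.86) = -259.29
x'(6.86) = -116.74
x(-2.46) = 24.37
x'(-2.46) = -30.99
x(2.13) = -16.98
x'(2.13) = -8.09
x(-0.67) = -6.79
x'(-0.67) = -7.03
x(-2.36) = 21.36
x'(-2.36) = -29.15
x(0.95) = -11.90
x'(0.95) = -1.91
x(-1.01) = -3.90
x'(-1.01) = -10.10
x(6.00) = -172.00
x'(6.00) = -87.00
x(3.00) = -28.00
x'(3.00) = -18.00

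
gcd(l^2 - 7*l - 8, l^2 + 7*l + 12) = 1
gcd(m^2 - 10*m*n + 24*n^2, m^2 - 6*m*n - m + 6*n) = m - 6*n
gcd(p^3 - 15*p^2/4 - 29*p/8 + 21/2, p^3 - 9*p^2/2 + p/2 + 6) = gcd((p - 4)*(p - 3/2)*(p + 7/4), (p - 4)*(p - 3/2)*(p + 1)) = p^2 - 11*p/2 + 6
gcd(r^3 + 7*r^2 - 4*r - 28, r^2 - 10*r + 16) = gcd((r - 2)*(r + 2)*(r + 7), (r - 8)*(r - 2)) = r - 2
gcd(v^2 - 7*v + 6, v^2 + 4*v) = 1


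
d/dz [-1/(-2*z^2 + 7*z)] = (7 - 4*z)/(z^2*(2*z - 7)^2)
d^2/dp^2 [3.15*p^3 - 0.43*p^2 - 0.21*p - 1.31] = 18.9*p - 0.86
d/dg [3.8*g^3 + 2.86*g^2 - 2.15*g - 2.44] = 11.4*g^2 + 5.72*g - 2.15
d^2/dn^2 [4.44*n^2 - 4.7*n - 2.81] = 8.88000000000000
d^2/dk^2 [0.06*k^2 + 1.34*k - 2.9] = 0.120000000000000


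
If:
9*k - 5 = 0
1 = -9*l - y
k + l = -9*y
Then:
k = 5/9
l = -19/180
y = -1/20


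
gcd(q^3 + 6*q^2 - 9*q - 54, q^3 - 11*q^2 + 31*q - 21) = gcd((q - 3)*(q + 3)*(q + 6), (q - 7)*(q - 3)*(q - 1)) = q - 3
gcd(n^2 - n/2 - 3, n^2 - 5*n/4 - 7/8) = 1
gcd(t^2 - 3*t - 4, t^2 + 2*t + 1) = t + 1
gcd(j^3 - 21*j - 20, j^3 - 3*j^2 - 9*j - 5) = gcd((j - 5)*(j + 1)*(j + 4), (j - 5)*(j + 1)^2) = j^2 - 4*j - 5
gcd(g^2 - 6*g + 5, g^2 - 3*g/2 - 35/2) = g - 5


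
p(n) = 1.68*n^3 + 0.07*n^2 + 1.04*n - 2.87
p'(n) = 5.04*n^2 + 0.14*n + 1.04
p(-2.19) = -22.46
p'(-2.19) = 24.91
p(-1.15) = -6.53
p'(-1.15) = 7.54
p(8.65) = 1098.68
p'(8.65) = 379.36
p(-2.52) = -31.93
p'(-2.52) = 32.69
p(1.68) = 7.04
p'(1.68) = 15.50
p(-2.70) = -38.24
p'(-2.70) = 37.40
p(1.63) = 6.29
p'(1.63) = 14.66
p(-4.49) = -158.20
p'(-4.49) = 102.02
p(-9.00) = -1231.28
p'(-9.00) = 408.02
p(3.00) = 46.24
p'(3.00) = 46.82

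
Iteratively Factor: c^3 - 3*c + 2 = (c - 1)*(c^2 + c - 2) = (c - 1)*(c + 2)*(c - 1)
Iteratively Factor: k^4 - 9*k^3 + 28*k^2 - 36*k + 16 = (k - 1)*(k^3 - 8*k^2 + 20*k - 16) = (k - 4)*(k - 1)*(k^2 - 4*k + 4) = (k - 4)*(k - 2)*(k - 1)*(k - 2)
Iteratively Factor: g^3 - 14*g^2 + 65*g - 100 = (g - 4)*(g^2 - 10*g + 25) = (g - 5)*(g - 4)*(g - 5)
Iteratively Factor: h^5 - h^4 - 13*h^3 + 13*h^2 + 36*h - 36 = (h - 2)*(h^4 + h^3 - 11*h^2 - 9*h + 18) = (h - 2)*(h + 2)*(h^3 - h^2 - 9*h + 9) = (h - 2)*(h + 2)*(h + 3)*(h^2 - 4*h + 3) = (h - 3)*(h - 2)*(h + 2)*(h + 3)*(h - 1)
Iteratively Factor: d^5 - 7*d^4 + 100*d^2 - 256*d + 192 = (d - 2)*(d^4 - 5*d^3 - 10*d^2 + 80*d - 96) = (d - 3)*(d - 2)*(d^3 - 2*d^2 - 16*d + 32) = (d - 3)*(d - 2)^2*(d^2 - 16) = (d - 3)*(d - 2)^2*(d + 4)*(d - 4)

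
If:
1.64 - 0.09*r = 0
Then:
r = 18.22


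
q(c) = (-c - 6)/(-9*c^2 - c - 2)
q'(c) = (-c - 6)*(18*c + 1)/(-9*c^2 - c - 2)^2 - 1/(-9*c^2 - c - 2)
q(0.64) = 1.05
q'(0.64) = -1.92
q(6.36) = 0.03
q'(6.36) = -0.01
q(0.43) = 1.57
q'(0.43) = -3.11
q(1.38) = 0.36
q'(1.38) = -0.40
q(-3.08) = 0.03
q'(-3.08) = 0.03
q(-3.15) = 0.03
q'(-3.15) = 0.03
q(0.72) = 0.91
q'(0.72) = -1.58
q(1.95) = 0.21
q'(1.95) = -0.17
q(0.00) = 3.00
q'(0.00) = -1.00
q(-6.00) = 0.00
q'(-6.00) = 0.00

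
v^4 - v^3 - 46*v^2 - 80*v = v*(v - 8)*(v + 2)*(v + 5)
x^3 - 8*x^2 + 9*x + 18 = (x - 6)*(x - 3)*(x + 1)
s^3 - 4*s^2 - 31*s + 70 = (s - 7)*(s - 2)*(s + 5)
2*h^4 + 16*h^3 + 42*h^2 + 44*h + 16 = (h + 2)*(h + 4)*(sqrt(2)*h + sqrt(2))^2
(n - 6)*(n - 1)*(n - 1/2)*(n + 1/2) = n^4 - 7*n^3 + 23*n^2/4 + 7*n/4 - 3/2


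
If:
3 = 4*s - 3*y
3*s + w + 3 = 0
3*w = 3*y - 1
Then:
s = -5/13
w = -24/13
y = -59/39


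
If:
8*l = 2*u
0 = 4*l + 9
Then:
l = -9/4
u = -9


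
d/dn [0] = 0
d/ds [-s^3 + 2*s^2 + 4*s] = -3*s^2 + 4*s + 4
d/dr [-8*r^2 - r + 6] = -16*r - 1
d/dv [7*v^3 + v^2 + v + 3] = 21*v^2 + 2*v + 1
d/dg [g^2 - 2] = 2*g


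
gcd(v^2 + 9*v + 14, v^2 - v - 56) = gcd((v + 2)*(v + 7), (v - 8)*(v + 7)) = v + 7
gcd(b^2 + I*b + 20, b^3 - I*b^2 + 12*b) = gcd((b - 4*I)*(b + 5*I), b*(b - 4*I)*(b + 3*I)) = b - 4*I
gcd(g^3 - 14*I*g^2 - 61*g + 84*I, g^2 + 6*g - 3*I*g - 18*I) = g - 3*I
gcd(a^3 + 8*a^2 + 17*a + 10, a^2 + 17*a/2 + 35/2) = a + 5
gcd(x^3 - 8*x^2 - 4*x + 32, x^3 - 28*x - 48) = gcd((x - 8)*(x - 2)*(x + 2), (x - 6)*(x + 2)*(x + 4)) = x + 2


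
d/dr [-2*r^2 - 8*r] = -4*r - 8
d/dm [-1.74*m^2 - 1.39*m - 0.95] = -3.48*m - 1.39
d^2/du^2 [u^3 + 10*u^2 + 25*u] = 6*u + 20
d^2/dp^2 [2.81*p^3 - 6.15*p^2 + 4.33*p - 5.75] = 16.86*p - 12.3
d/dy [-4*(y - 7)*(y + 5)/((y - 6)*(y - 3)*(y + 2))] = 4*(y^4 - 4*y^3 - 91*y^2 + 418*y + 72)/(y^6 - 14*y^5 + 49*y^4 + 72*y^3 - 504*y^2 + 1296)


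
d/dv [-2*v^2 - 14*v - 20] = -4*v - 14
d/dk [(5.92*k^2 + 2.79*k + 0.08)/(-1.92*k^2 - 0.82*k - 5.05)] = (0.5024*k^2 - 59.4848*k - 14.0239)/(3.6864*k^4 + 3.1488*k^3 + 20.0644*k^2 + 8.282*k + 25.5025)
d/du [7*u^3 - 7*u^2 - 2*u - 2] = 21*u^2 - 14*u - 2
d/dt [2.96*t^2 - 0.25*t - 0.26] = 5.92*t - 0.25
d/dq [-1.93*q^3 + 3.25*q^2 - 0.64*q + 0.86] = -5.79*q^2 + 6.5*q - 0.64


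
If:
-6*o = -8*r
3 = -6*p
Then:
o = 4*r/3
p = -1/2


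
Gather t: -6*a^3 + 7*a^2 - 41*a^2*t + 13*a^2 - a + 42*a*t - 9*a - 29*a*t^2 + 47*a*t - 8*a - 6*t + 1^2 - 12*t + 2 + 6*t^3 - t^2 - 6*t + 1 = -6*a^3 + 20*a^2 - 18*a + 6*t^3 + t^2*(-29*a - 1) + t*(-41*a^2 + 89*a - 24) + 4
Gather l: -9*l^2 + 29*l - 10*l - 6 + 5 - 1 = -9*l^2 + 19*l - 2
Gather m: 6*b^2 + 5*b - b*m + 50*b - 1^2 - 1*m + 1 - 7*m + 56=6*b^2 + 55*b + m*(-b - 8) + 56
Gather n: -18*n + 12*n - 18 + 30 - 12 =-6*n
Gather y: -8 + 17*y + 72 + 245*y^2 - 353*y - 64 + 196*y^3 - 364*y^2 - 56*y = 196*y^3 - 119*y^2 - 392*y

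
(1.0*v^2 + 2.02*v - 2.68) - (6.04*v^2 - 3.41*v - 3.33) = -5.04*v^2 + 5.43*v + 0.65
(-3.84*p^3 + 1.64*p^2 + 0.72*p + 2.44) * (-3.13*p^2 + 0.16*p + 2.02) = 12.0192*p^5 - 5.7476*p^4 - 9.748*p^3 - 4.2092*p^2 + 1.8448*p + 4.9288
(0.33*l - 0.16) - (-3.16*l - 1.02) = 3.49*l + 0.86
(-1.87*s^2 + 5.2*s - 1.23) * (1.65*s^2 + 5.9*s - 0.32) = -3.0855*s^4 - 2.453*s^3 + 29.2489*s^2 - 8.921*s + 0.3936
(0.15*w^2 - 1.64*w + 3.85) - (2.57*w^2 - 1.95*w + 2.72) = -2.42*w^2 + 0.31*w + 1.13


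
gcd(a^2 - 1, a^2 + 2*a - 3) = a - 1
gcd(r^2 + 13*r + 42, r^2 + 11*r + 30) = r + 6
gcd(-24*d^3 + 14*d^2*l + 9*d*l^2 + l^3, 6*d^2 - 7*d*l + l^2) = d - l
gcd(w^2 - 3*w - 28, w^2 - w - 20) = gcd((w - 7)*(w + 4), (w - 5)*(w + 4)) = w + 4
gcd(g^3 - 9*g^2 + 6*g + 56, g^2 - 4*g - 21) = g - 7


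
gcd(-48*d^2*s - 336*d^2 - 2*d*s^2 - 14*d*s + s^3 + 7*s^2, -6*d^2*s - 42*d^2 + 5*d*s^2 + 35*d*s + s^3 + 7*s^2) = 6*d*s + 42*d + s^2 + 7*s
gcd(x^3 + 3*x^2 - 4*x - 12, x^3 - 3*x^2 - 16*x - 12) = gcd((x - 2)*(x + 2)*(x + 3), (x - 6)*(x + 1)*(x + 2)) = x + 2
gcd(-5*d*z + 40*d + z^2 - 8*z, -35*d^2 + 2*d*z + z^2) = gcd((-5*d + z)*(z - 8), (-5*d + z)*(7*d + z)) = -5*d + z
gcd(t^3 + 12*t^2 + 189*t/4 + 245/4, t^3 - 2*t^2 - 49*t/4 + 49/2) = t + 7/2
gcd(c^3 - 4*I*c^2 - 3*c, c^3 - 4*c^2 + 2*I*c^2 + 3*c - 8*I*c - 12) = c - I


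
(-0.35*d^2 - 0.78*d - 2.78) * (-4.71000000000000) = 1.6485*d^2 + 3.6738*d + 13.0938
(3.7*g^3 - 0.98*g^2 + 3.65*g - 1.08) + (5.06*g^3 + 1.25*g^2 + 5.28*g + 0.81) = 8.76*g^3 + 0.27*g^2 + 8.93*g - 0.27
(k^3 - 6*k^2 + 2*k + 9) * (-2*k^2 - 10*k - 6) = -2*k^5 + 2*k^4 + 50*k^3 - 2*k^2 - 102*k - 54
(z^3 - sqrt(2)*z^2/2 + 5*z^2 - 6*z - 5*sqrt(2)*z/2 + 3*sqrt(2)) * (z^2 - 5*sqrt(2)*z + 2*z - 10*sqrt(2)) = z^5 - 11*sqrt(2)*z^4/2 + 7*z^4 - 77*sqrt(2)*z^3/2 + 9*z^3 - 22*sqrt(2)*z^2 + 23*z^2 + 20*z + 66*sqrt(2)*z - 60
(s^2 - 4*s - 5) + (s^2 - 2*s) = 2*s^2 - 6*s - 5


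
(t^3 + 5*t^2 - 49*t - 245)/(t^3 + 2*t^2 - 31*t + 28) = (t^2 - 2*t - 35)/(t^2 - 5*t + 4)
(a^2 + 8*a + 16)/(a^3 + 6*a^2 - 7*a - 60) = (a + 4)/(a^2 + 2*a - 15)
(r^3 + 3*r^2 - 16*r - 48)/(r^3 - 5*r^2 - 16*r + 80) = (r + 3)/(r - 5)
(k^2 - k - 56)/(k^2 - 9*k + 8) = (k + 7)/(k - 1)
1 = 1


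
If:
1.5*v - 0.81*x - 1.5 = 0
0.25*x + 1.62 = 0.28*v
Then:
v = -6.32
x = -13.56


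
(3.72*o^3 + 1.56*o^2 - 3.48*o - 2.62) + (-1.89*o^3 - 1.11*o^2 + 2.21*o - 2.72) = 1.83*o^3 + 0.45*o^2 - 1.27*o - 5.34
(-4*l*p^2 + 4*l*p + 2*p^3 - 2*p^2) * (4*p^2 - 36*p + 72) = -16*l*p^4 + 160*l*p^3 - 432*l*p^2 + 288*l*p + 8*p^5 - 80*p^4 + 216*p^3 - 144*p^2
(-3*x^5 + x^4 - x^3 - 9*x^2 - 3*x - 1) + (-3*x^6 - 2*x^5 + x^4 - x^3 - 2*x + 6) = -3*x^6 - 5*x^5 + 2*x^4 - 2*x^3 - 9*x^2 - 5*x + 5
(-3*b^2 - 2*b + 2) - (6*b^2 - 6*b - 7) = -9*b^2 + 4*b + 9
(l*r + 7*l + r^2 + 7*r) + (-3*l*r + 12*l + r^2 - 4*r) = -2*l*r + 19*l + 2*r^2 + 3*r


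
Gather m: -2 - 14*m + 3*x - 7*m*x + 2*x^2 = m*(-7*x - 14) + 2*x^2 + 3*x - 2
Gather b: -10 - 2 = -12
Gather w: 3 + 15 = 18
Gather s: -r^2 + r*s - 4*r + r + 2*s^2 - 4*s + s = -r^2 - 3*r + 2*s^2 + s*(r - 3)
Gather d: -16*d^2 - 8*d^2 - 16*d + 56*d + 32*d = -24*d^2 + 72*d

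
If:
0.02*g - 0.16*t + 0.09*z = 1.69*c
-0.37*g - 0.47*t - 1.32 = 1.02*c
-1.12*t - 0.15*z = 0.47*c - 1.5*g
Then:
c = 0.0678044348042736*z + 0.175399000483637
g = 0.00716295634077353*z - 1.46509753345156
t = -0.152788973077543*z - 2.03578913428986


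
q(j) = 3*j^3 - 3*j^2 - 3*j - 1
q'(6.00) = 285.00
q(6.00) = 521.00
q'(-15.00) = 2112.00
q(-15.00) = -10756.00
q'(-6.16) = 375.47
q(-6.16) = -797.59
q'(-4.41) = 198.49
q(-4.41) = -303.41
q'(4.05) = 120.32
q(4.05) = 136.93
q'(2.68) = 45.56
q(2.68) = 27.16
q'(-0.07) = -2.54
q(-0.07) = -0.81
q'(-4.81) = 234.08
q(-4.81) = -389.83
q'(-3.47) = 126.19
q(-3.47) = -152.06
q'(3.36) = 78.45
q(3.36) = 68.85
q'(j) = 9*j^2 - 6*j - 3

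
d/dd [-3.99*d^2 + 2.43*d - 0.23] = 2.43 - 7.98*d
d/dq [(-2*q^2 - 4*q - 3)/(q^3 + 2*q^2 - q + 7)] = (2*q^4 + 8*q^3 + 19*q^2 - 16*q - 31)/(q^6 + 4*q^5 + 2*q^4 + 10*q^3 + 29*q^2 - 14*q + 49)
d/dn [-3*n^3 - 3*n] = -9*n^2 - 3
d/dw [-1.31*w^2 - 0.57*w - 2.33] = -2.62*w - 0.57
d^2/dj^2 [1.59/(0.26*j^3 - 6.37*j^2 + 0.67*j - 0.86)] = ((20.2566 - 2.4804*j)*(0.26*j^3 - 6.37*j^2 + 0.67*j - 0.86) + 1.59*(0.78*j^2 - 12.74*j + 0.67)*(1.56*j^2 - 25.48*j + 1.34))/(0.26*j^3 - 6.37*j^2 + 0.67*j - 0.86)^3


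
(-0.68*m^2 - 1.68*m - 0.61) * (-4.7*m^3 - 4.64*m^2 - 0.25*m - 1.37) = 3.196*m^5 + 11.0512*m^4 + 10.8322*m^3 + 4.182*m^2 + 2.4541*m + 0.8357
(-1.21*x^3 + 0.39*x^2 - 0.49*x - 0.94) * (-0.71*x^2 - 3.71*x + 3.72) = 0.8591*x^5 + 4.2122*x^4 - 5.6002*x^3 + 3.9361*x^2 + 1.6646*x - 3.4968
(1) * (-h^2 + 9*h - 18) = -h^2 + 9*h - 18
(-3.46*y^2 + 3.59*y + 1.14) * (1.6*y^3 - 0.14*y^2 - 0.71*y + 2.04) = -5.536*y^5 + 6.2284*y^4 + 3.778*y^3 - 9.7669*y^2 + 6.5142*y + 2.3256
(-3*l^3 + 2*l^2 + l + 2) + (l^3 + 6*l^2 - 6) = -2*l^3 + 8*l^2 + l - 4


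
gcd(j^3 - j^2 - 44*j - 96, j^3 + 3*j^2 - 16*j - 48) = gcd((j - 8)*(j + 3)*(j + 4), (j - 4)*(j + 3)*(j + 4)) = j^2 + 7*j + 12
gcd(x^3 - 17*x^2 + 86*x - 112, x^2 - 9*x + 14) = x^2 - 9*x + 14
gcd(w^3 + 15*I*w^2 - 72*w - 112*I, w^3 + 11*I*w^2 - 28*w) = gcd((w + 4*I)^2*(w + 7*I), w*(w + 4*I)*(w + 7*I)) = w^2 + 11*I*w - 28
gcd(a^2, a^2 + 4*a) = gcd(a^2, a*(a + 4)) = a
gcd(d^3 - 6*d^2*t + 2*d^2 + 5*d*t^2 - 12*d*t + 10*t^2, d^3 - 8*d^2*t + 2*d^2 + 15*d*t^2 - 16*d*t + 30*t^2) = -d^2 + 5*d*t - 2*d + 10*t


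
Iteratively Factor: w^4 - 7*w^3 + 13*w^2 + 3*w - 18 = (w - 3)*(w^3 - 4*w^2 + w + 6) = (w - 3)*(w - 2)*(w^2 - 2*w - 3) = (w - 3)*(w - 2)*(w + 1)*(w - 3)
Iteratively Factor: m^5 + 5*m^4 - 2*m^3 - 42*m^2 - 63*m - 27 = (m + 3)*(m^4 + 2*m^3 - 8*m^2 - 18*m - 9) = (m + 3)^2*(m^3 - m^2 - 5*m - 3) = (m + 1)*(m + 3)^2*(m^2 - 2*m - 3) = (m + 1)^2*(m + 3)^2*(m - 3)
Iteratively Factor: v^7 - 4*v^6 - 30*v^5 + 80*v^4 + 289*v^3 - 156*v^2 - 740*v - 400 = (v - 5)*(v^6 + v^5 - 25*v^4 - 45*v^3 + 64*v^2 + 164*v + 80) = (v - 5)*(v - 2)*(v^5 + 3*v^4 - 19*v^3 - 83*v^2 - 102*v - 40) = (v - 5)*(v - 2)*(v + 4)*(v^4 - v^3 - 15*v^2 - 23*v - 10) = (v - 5)*(v - 2)*(v + 1)*(v + 4)*(v^3 - 2*v^2 - 13*v - 10) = (v - 5)*(v - 2)*(v + 1)*(v + 2)*(v + 4)*(v^2 - 4*v - 5) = (v - 5)*(v - 2)*(v + 1)^2*(v + 2)*(v + 4)*(v - 5)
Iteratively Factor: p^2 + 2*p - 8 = (p - 2)*(p + 4)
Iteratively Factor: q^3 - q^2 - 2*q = (q - 2)*(q^2 + q) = (q - 2)*(q + 1)*(q)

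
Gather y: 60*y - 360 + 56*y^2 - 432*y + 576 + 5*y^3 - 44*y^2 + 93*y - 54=5*y^3 + 12*y^2 - 279*y + 162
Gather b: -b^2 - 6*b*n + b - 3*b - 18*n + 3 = -b^2 + b*(-6*n - 2) - 18*n + 3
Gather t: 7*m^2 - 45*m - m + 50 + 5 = 7*m^2 - 46*m + 55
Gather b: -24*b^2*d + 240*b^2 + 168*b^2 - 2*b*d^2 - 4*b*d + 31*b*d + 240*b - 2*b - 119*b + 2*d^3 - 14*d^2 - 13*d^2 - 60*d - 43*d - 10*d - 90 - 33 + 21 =b^2*(408 - 24*d) + b*(-2*d^2 + 27*d + 119) + 2*d^3 - 27*d^2 - 113*d - 102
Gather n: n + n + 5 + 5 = 2*n + 10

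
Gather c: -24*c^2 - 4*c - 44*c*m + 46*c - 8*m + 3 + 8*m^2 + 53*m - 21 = -24*c^2 + c*(42 - 44*m) + 8*m^2 + 45*m - 18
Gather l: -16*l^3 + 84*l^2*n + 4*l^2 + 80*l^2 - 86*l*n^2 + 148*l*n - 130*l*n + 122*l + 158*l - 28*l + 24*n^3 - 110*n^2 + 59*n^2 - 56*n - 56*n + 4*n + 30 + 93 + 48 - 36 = -16*l^3 + l^2*(84*n + 84) + l*(-86*n^2 + 18*n + 252) + 24*n^3 - 51*n^2 - 108*n + 135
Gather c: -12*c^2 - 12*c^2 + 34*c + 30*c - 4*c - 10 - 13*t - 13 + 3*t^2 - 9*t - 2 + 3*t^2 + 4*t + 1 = -24*c^2 + 60*c + 6*t^2 - 18*t - 24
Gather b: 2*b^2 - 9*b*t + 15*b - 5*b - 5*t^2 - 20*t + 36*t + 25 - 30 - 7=2*b^2 + b*(10 - 9*t) - 5*t^2 + 16*t - 12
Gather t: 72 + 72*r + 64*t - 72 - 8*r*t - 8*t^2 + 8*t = 72*r - 8*t^2 + t*(72 - 8*r)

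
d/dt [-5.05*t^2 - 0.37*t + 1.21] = -10.1*t - 0.37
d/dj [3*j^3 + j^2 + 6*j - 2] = 9*j^2 + 2*j + 6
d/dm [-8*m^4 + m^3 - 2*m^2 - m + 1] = -32*m^3 + 3*m^2 - 4*m - 1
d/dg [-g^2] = -2*g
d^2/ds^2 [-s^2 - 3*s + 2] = -2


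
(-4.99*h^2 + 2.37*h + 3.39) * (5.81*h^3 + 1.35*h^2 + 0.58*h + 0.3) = -28.9919*h^5 + 7.0332*h^4 + 20.0012*h^3 + 4.4541*h^2 + 2.6772*h + 1.017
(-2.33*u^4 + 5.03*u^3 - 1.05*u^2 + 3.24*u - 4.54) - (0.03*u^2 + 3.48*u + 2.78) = -2.33*u^4 + 5.03*u^3 - 1.08*u^2 - 0.24*u - 7.32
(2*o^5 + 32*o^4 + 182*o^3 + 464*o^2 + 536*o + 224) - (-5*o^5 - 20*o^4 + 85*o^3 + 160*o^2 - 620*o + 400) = 7*o^5 + 52*o^4 + 97*o^3 + 304*o^2 + 1156*o - 176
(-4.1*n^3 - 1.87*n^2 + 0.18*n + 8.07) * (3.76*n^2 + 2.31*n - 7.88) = -15.416*n^5 - 16.5022*n^4 + 28.6651*n^3 + 45.4946*n^2 + 17.2233*n - 63.5916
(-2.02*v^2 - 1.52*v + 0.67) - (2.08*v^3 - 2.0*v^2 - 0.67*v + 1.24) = -2.08*v^3 - 0.02*v^2 - 0.85*v - 0.57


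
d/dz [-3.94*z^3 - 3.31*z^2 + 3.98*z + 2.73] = -11.82*z^2 - 6.62*z + 3.98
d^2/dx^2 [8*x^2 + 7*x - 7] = 16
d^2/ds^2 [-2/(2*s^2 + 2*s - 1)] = 8*(2*s^2 + 2*s - 2*(2*s + 1)^2 - 1)/(2*s^2 + 2*s - 1)^3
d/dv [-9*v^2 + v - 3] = 1 - 18*v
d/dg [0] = 0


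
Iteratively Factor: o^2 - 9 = (o + 3)*(o - 3)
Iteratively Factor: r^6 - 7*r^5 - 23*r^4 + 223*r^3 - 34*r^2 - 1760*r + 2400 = (r + 4)*(r^5 - 11*r^4 + 21*r^3 + 139*r^2 - 590*r + 600) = (r + 4)^2*(r^4 - 15*r^3 + 81*r^2 - 185*r + 150) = (r - 3)*(r + 4)^2*(r^3 - 12*r^2 + 45*r - 50) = (r - 3)*(r - 2)*(r + 4)^2*(r^2 - 10*r + 25) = (r - 5)*(r - 3)*(r - 2)*(r + 4)^2*(r - 5)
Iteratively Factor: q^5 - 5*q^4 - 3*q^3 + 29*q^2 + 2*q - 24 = (q - 3)*(q^4 - 2*q^3 - 9*q^2 + 2*q + 8) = (q - 4)*(q - 3)*(q^3 + 2*q^2 - q - 2) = (q - 4)*(q - 3)*(q - 1)*(q^2 + 3*q + 2) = (q - 4)*(q - 3)*(q - 1)*(q + 1)*(q + 2)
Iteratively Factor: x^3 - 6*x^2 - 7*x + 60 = (x + 3)*(x^2 - 9*x + 20) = (x - 4)*(x + 3)*(x - 5)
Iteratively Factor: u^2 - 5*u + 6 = (u - 2)*(u - 3)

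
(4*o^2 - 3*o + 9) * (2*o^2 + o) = 8*o^4 - 2*o^3 + 15*o^2 + 9*o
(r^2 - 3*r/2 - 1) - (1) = r^2 - 3*r/2 - 2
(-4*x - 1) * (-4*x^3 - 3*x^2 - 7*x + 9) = 16*x^4 + 16*x^3 + 31*x^2 - 29*x - 9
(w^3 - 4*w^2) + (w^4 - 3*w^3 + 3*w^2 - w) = w^4 - 2*w^3 - w^2 - w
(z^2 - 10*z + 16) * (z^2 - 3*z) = z^4 - 13*z^3 + 46*z^2 - 48*z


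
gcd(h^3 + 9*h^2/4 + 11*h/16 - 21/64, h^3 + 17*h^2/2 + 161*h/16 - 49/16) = h^2 + 3*h/2 - 7/16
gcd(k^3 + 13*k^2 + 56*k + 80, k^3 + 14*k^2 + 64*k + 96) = k^2 + 8*k + 16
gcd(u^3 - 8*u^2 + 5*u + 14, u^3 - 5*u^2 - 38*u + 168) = u - 7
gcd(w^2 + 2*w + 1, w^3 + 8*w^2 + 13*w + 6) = w^2 + 2*w + 1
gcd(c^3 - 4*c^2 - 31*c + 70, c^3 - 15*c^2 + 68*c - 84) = c^2 - 9*c + 14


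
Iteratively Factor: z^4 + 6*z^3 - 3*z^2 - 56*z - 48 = (z + 1)*(z^3 + 5*z^2 - 8*z - 48) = (z + 1)*(z + 4)*(z^2 + z - 12) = (z - 3)*(z + 1)*(z + 4)*(z + 4)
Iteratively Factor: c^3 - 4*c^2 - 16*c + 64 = (c + 4)*(c^2 - 8*c + 16) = (c - 4)*(c + 4)*(c - 4)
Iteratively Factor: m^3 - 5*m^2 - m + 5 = (m + 1)*(m^2 - 6*m + 5) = (m - 5)*(m + 1)*(m - 1)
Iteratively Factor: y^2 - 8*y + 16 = (y - 4)*(y - 4)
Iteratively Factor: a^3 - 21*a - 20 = (a + 4)*(a^2 - 4*a - 5) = (a + 1)*(a + 4)*(a - 5)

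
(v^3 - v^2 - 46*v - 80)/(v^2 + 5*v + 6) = (v^2 - 3*v - 40)/(v + 3)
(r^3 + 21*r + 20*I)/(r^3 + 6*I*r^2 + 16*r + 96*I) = (r^2 - 4*I*r + 5)/(r^2 + 2*I*r + 24)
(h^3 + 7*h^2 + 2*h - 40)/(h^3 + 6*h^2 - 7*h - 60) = (h - 2)/(h - 3)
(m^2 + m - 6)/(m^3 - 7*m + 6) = 1/(m - 1)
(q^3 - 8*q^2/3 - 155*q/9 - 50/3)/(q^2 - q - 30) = (9*q^2 + 30*q + 25)/(9*(q + 5))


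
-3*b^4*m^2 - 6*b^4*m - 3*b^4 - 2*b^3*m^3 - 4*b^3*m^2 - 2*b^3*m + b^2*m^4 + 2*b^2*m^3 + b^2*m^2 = (-3*b + m)*(b + m)*(b*m + b)^2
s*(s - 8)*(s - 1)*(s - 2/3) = s^4 - 29*s^3/3 + 14*s^2 - 16*s/3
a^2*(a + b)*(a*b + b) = a^4*b + a^3*b^2 + a^3*b + a^2*b^2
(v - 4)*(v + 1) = v^2 - 3*v - 4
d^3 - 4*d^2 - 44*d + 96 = (d - 8)*(d - 2)*(d + 6)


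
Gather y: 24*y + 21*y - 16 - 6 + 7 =45*y - 15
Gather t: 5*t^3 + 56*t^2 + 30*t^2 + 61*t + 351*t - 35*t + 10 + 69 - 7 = 5*t^3 + 86*t^2 + 377*t + 72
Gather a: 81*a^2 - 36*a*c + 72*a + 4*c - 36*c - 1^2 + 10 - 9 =81*a^2 + a*(72 - 36*c) - 32*c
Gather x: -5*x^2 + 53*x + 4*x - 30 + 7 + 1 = -5*x^2 + 57*x - 22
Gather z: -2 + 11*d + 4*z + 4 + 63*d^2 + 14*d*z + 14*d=63*d^2 + 25*d + z*(14*d + 4) + 2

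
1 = 1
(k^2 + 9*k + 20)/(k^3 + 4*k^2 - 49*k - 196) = (k + 5)/(k^2 - 49)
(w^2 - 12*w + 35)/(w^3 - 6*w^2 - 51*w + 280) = (w - 7)/(w^2 - w - 56)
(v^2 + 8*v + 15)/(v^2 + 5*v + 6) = (v + 5)/(v + 2)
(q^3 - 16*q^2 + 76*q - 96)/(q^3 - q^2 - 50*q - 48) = (q^2 - 8*q + 12)/(q^2 + 7*q + 6)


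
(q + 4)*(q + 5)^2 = q^3 + 14*q^2 + 65*q + 100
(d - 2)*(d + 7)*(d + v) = d^3 + d^2*v + 5*d^2 + 5*d*v - 14*d - 14*v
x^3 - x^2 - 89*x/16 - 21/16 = (x - 3)*(x + 1/4)*(x + 7/4)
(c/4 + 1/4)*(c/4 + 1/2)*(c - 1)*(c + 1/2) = c^4/16 + 5*c^3/32 - 5*c/32 - 1/16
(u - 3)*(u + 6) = u^2 + 3*u - 18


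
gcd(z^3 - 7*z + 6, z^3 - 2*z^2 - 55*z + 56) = z - 1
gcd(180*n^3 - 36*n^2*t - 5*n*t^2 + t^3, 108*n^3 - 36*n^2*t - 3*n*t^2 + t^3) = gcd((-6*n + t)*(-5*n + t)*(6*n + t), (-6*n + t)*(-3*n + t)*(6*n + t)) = -36*n^2 + t^2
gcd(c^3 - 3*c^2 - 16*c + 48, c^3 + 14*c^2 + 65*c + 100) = c + 4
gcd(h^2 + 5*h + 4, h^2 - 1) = h + 1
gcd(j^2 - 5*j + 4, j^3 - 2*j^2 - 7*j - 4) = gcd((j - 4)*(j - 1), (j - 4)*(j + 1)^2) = j - 4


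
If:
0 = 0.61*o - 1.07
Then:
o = 1.75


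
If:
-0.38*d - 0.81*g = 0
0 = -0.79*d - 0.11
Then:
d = -0.14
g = 0.07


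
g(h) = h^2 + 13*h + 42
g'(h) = 2*h + 13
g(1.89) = 70.14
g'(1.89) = 16.78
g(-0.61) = 34.44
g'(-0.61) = 11.78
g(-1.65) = 23.27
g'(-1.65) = 9.70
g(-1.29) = 26.89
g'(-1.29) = 10.42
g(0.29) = 45.85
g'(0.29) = 13.58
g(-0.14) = 40.20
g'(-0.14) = 12.72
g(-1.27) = 27.10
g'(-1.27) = 10.46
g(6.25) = 162.31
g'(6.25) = 25.50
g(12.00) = 342.00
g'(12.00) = 37.00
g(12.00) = 342.00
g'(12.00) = 37.00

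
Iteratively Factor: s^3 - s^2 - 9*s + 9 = (s - 1)*(s^2 - 9) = (s - 3)*(s - 1)*(s + 3)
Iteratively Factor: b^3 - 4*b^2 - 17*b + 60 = (b - 3)*(b^2 - b - 20) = (b - 3)*(b + 4)*(b - 5)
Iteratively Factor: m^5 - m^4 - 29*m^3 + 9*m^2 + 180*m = (m + 4)*(m^4 - 5*m^3 - 9*m^2 + 45*m) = (m - 5)*(m + 4)*(m^3 - 9*m) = (m - 5)*(m + 3)*(m + 4)*(m^2 - 3*m) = (m - 5)*(m - 3)*(m + 3)*(m + 4)*(m)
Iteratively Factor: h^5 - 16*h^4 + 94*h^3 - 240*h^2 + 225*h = (h)*(h^4 - 16*h^3 + 94*h^2 - 240*h + 225) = h*(h - 3)*(h^3 - 13*h^2 + 55*h - 75) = h*(h - 5)*(h - 3)*(h^2 - 8*h + 15) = h*(h - 5)*(h - 3)^2*(h - 5)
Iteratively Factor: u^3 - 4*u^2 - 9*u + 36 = (u - 3)*(u^2 - u - 12) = (u - 4)*(u - 3)*(u + 3)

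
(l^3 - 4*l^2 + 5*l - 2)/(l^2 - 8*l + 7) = (l^2 - 3*l + 2)/(l - 7)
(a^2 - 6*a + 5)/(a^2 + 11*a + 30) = (a^2 - 6*a + 5)/(a^2 + 11*a + 30)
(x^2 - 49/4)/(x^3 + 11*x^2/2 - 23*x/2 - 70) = (x + 7/2)/(x^2 + 9*x + 20)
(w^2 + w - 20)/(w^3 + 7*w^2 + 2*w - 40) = (w - 4)/(w^2 + 2*w - 8)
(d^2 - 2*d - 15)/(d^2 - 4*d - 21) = (d - 5)/(d - 7)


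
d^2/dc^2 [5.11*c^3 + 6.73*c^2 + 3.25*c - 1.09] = 30.66*c + 13.46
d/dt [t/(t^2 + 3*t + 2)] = (2 - t^2)/(t^4 + 6*t^3 + 13*t^2 + 12*t + 4)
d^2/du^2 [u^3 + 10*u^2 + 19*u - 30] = 6*u + 20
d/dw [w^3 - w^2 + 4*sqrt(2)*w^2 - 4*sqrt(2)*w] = 3*w^2 - 2*w + 8*sqrt(2)*w - 4*sqrt(2)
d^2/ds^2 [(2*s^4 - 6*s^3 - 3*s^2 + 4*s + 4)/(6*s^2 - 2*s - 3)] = 2*(72*s^6 - 72*s^5 - 84*s^4 + 72*s^3 + 270*s^2 - 90*s + 37)/(216*s^6 - 216*s^5 - 252*s^4 + 208*s^3 + 126*s^2 - 54*s - 27)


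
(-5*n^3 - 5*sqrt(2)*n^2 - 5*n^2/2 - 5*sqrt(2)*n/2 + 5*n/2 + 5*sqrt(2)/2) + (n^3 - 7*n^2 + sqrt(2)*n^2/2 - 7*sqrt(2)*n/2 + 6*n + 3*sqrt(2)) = -4*n^3 - 19*n^2/2 - 9*sqrt(2)*n^2/2 - 6*sqrt(2)*n + 17*n/2 + 11*sqrt(2)/2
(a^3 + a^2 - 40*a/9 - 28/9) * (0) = 0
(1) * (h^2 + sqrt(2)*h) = h^2 + sqrt(2)*h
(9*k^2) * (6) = 54*k^2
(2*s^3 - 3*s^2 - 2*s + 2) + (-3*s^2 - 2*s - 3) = 2*s^3 - 6*s^2 - 4*s - 1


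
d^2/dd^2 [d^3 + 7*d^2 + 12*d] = 6*d + 14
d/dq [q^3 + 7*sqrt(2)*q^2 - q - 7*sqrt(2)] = 3*q^2 + 14*sqrt(2)*q - 1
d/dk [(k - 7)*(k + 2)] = 2*k - 5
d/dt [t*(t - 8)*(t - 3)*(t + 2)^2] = 5*t^4 - 28*t^3 - 48*t^2 + 104*t + 96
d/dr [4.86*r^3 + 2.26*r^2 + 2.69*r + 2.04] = 14.58*r^2 + 4.52*r + 2.69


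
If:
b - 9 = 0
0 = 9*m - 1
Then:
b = 9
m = 1/9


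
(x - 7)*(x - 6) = x^2 - 13*x + 42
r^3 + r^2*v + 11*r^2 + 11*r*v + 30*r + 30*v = (r + 5)*(r + 6)*(r + v)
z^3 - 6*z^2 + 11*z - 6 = (z - 3)*(z - 2)*(z - 1)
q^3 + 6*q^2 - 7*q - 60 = (q - 3)*(q + 4)*(q + 5)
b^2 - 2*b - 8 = (b - 4)*(b + 2)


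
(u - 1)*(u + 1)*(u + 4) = u^3 + 4*u^2 - u - 4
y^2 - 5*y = y*(y - 5)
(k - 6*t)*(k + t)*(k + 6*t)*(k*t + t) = k^4*t + k^3*t^2 + k^3*t - 36*k^2*t^3 + k^2*t^2 - 36*k*t^4 - 36*k*t^3 - 36*t^4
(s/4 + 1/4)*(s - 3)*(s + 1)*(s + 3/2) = s^4/4 + s^3/8 - 13*s^2/8 - 21*s/8 - 9/8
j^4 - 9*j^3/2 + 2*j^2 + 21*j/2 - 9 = (j - 3)*(j - 2)*(j - 1)*(j + 3/2)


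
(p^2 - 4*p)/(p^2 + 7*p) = (p - 4)/(p + 7)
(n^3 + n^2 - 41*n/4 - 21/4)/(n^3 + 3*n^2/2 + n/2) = (2*n^2 + n - 21)/(2*n*(n + 1))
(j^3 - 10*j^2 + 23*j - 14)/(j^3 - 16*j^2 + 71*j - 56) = (j - 2)/(j - 8)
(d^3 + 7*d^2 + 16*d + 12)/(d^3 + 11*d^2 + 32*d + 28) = (d + 3)/(d + 7)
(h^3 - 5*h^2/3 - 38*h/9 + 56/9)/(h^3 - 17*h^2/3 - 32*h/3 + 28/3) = (9*h^2 - 33*h + 28)/(3*(3*h^2 - 23*h + 14))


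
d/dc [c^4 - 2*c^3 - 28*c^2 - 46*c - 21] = 4*c^3 - 6*c^2 - 56*c - 46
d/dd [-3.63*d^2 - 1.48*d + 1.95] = -7.26*d - 1.48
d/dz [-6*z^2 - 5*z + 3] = -12*z - 5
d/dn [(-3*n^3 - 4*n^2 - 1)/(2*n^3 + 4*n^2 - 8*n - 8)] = (-n^4 + 12*n^3 + 55*n^2/2 + 18*n - 2)/(n^6 + 4*n^5 - 4*n^4 - 24*n^3 + 32*n + 16)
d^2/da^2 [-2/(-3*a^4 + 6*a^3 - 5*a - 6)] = 4*(18*a*(1 - a)*(3*a^4 - 6*a^3 + 5*a + 6) + (12*a^3 - 18*a^2 + 5)^2)/(3*a^4 - 6*a^3 + 5*a + 6)^3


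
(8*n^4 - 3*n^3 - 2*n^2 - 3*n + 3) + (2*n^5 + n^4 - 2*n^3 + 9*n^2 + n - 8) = 2*n^5 + 9*n^4 - 5*n^3 + 7*n^2 - 2*n - 5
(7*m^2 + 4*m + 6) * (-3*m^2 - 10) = -21*m^4 - 12*m^3 - 88*m^2 - 40*m - 60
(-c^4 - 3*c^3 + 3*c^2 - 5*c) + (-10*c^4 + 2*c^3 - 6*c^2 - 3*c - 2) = -11*c^4 - c^3 - 3*c^2 - 8*c - 2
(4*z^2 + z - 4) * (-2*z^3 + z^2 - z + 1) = -8*z^5 + 2*z^4 + 5*z^3 - z^2 + 5*z - 4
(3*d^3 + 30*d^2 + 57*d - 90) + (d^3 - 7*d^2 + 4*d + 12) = 4*d^3 + 23*d^2 + 61*d - 78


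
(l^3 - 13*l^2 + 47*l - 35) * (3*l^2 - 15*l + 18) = 3*l^5 - 54*l^4 + 354*l^3 - 1044*l^2 + 1371*l - 630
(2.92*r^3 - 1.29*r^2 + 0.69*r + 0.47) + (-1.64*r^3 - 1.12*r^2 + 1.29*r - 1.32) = 1.28*r^3 - 2.41*r^2 + 1.98*r - 0.85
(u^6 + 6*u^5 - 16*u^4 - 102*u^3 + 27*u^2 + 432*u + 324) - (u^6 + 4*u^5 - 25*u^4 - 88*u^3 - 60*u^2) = 2*u^5 + 9*u^4 - 14*u^3 + 87*u^2 + 432*u + 324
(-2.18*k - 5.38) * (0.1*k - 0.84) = -0.218*k^2 + 1.2932*k + 4.5192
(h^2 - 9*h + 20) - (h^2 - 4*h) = 20 - 5*h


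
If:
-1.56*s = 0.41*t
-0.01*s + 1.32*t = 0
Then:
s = 0.00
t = 0.00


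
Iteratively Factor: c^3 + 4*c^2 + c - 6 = (c + 3)*(c^2 + c - 2) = (c + 2)*(c + 3)*(c - 1)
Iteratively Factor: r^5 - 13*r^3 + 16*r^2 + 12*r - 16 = (r + 1)*(r^4 - r^3 - 12*r^2 + 28*r - 16) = (r - 2)*(r + 1)*(r^3 + r^2 - 10*r + 8) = (r - 2)*(r - 1)*(r + 1)*(r^2 + 2*r - 8) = (r - 2)*(r - 1)*(r + 1)*(r + 4)*(r - 2)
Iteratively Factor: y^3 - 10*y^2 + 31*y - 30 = (y - 2)*(y^2 - 8*y + 15) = (y - 5)*(y - 2)*(y - 3)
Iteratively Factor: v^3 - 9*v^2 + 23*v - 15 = (v - 1)*(v^2 - 8*v + 15) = (v - 5)*(v - 1)*(v - 3)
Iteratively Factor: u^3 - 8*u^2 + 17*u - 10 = (u - 5)*(u^2 - 3*u + 2) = (u - 5)*(u - 2)*(u - 1)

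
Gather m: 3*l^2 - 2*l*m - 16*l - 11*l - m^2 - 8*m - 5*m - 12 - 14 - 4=3*l^2 - 27*l - m^2 + m*(-2*l - 13) - 30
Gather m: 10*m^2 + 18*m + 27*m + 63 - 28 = 10*m^2 + 45*m + 35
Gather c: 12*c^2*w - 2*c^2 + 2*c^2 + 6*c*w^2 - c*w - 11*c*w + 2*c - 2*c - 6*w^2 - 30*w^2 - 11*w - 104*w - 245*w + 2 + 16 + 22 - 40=12*c^2*w + c*(6*w^2 - 12*w) - 36*w^2 - 360*w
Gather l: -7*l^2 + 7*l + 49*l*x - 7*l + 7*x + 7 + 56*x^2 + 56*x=-7*l^2 + 49*l*x + 56*x^2 + 63*x + 7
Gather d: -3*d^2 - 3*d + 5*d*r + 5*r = -3*d^2 + d*(5*r - 3) + 5*r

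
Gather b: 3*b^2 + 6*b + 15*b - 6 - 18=3*b^2 + 21*b - 24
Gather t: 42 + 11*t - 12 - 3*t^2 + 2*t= -3*t^2 + 13*t + 30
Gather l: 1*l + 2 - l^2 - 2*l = -l^2 - l + 2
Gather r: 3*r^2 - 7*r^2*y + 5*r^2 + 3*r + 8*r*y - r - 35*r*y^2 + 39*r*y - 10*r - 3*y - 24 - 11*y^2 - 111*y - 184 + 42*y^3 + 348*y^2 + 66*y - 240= r^2*(8 - 7*y) + r*(-35*y^2 + 47*y - 8) + 42*y^3 + 337*y^2 - 48*y - 448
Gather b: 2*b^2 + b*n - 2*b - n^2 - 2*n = 2*b^2 + b*(n - 2) - n^2 - 2*n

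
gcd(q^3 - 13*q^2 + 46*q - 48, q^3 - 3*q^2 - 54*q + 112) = q^2 - 10*q + 16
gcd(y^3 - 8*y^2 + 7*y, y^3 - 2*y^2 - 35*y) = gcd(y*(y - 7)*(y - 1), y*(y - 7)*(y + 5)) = y^2 - 7*y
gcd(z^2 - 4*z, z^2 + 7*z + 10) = 1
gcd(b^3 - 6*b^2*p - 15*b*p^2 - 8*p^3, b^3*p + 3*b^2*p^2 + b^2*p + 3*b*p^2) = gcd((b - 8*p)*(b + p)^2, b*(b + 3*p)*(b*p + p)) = 1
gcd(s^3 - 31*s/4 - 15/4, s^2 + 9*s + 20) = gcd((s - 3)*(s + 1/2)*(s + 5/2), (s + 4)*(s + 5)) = 1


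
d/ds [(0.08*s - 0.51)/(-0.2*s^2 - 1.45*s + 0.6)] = (0.016*s^2 - 0.204*s - 0.6915)/(0.04*s^4 + 0.58*s^3 + 1.8625*s^2 - 1.74*s + 0.36)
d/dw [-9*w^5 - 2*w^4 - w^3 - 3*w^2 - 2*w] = -45*w^4 - 8*w^3 - 3*w^2 - 6*w - 2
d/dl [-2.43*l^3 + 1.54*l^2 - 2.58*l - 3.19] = -7.29*l^2 + 3.08*l - 2.58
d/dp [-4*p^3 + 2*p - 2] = 2 - 12*p^2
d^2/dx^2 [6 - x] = 0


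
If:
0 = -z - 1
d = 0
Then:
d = 0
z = -1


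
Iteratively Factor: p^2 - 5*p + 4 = (p - 4)*(p - 1)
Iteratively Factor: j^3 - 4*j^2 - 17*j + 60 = (j - 5)*(j^2 + j - 12) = (j - 5)*(j - 3)*(j + 4)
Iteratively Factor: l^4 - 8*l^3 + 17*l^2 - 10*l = (l - 1)*(l^3 - 7*l^2 + 10*l) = l*(l - 1)*(l^2 - 7*l + 10) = l*(l - 5)*(l - 1)*(l - 2)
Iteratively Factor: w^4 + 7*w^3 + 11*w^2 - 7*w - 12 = (w + 4)*(w^3 + 3*w^2 - w - 3) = (w - 1)*(w + 4)*(w^2 + 4*w + 3) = (w - 1)*(w + 3)*(w + 4)*(w + 1)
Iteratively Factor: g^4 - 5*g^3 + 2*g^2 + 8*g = (g - 2)*(g^3 - 3*g^2 - 4*g) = (g - 2)*(g + 1)*(g^2 - 4*g) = (g - 4)*(g - 2)*(g + 1)*(g)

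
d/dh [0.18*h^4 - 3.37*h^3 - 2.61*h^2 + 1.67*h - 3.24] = 0.72*h^3 - 10.11*h^2 - 5.22*h + 1.67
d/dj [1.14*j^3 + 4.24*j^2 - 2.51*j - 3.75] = 3.42*j^2 + 8.48*j - 2.51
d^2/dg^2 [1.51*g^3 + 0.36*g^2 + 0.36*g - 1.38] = 9.06*g + 0.72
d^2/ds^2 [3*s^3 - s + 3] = 18*s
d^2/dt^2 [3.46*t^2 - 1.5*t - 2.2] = 6.92000000000000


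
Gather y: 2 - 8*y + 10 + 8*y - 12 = 0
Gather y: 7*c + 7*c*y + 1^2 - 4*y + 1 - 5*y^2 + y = 7*c - 5*y^2 + y*(7*c - 3) + 2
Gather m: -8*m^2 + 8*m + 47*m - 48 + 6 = -8*m^2 + 55*m - 42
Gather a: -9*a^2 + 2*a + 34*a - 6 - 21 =-9*a^2 + 36*a - 27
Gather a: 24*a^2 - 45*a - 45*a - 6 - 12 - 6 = 24*a^2 - 90*a - 24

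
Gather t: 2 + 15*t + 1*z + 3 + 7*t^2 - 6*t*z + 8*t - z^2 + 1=7*t^2 + t*(23 - 6*z) - z^2 + z + 6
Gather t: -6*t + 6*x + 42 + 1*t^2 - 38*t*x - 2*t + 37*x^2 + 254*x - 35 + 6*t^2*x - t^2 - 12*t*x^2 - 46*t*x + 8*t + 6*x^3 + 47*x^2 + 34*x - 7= 6*t^2*x + t*(-12*x^2 - 84*x) + 6*x^3 + 84*x^2 + 294*x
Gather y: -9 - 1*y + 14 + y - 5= 0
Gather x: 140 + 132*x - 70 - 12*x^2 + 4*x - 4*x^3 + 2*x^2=-4*x^3 - 10*x^2 + 136*x + 70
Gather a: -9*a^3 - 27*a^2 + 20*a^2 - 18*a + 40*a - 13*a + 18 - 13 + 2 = -9*a^3 - 7*a^2 + 9*a + 7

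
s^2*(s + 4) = s^3 + 4*s^2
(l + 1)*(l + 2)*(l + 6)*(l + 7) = l^4 + 16*l^3 + 83*l^2 + 152*l + 84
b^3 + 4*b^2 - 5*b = b*(b - 1)*(b + 5)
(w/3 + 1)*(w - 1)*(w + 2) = w^3/3 + 4*w^2/3 + w/3 - 2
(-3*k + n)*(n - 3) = -3*k*n + 9*k + n^2 - 3*n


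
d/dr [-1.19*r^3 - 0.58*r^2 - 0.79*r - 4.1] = -3.57*r^2 - 1.16*r - 0.79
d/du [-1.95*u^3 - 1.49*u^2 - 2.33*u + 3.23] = -5.85*u^2 - 2.98*u - 2.33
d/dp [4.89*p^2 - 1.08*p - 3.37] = 9.78*p - 1.08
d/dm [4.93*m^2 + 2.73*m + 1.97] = 9.86*m + 2.73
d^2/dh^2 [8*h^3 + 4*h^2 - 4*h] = 48*h + 8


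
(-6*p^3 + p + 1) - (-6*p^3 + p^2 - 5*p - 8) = -p^2 + 6*p + 9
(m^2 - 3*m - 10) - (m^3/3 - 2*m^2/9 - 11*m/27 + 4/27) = -m^3/3 + 11*m^2/9 - 70*m/27 - 274/27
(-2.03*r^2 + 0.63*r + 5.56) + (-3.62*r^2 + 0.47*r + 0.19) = -5.65*r^2 + 1.1*r + 5.75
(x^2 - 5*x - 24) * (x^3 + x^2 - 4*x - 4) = x^5 - 4*x^4 - 33*x^3 - 8*x^2 + 116*x + 96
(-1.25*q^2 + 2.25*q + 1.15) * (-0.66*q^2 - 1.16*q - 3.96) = 0.825*q^4 - 0.0350000000000001*q^3 + 1.581*q^2 - 10.244*q - 4.554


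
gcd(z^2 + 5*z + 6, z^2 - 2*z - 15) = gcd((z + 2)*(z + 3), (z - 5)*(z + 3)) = z + 3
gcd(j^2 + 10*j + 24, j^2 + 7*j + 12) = j + 4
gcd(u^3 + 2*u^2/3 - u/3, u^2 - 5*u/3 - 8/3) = u + 1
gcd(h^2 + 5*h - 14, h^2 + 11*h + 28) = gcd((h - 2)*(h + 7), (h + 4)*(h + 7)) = h + 7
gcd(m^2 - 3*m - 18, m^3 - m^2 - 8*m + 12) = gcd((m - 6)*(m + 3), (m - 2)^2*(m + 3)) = m + 3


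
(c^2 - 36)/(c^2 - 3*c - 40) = (36 - c^2)/(-c^2 + 3*c + 40)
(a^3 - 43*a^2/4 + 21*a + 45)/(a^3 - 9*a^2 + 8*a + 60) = (4*a^2 - 19*a - 30)/(4*(a^2 - 3*a - 10))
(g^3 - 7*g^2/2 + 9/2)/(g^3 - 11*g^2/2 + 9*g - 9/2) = (g + 1)/(g - 1)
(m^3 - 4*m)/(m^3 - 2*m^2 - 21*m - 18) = m*(4 - m^2)/(-m^3 + 2*m^2 + 21*m + 18)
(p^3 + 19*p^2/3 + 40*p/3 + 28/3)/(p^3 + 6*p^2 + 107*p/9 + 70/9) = 3*(p + 2)/(3*p + 5)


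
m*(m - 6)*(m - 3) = m^3 - 9*m^2 + 18*m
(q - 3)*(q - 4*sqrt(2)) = q^2 - 4*sqrt(2)*q - 3*q + 12*sqrt(2)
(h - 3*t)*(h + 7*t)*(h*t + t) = h^3*t + 4*h^2*t^2 + h^2*t - 21*h*t^3 + 4*h*t^2 - 21*t^3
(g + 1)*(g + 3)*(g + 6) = g^3 + 10*g^2 + 27*g + 18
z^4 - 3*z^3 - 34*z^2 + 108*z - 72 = (z - 6)*(z - 2)*(z - 1)*(z + 6)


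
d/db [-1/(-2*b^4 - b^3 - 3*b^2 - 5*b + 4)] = (-8*b^3 - 3*b^2 - 6*b - 5)/(2*b^4 + b^3 + 3*b^2 + 5*b - 4)^2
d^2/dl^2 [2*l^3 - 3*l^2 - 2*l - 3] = 12*l - 6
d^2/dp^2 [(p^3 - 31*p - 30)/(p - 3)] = 2*(p^3 - 9*p^2 + 27*p - 123)/(p^3 - 9*p^2 + 27*p - 27)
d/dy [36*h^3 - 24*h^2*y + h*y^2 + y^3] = -24*h^2 + 2*h*y + 3*y^2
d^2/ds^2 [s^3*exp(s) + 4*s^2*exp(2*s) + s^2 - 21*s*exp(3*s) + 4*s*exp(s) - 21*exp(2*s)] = s^3*exp(s) + 16*s^2*exp(2*s) + 6*s^2*exp(s) - 189*s*exp(3*s) + 32*s*exp(2*s) + 10*s*exp(s) - 126*exp(3*s) - 76*exp(2*s) + 8*exp(s) + 2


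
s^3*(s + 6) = s^4 + 6*s^3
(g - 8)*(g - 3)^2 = g^3 - 14*g^2 + 57*g - 72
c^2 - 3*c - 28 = (c - 7)*(c + 4)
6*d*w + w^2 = w*(6*d + w)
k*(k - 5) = k^2 - 5*k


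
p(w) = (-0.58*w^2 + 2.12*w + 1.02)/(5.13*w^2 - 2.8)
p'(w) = -10.26*w*(-0.58*w^2 + 2.12*w + 1.02)/(5.13*w^2 - 2.8)^2 + (2.12 - 1.16*w)/(5.13*w^2 - 2.8)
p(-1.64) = -0.37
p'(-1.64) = -0.19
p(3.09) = 0.04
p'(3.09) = -0.06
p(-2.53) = -0.27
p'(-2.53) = -0.06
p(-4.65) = -0.20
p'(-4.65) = -0.02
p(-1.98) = -0.31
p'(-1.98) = -0.11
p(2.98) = 0.05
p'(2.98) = -0.07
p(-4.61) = -0.20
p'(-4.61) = -0.02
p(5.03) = -0.02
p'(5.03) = -0.02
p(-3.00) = -0.24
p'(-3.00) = -0.04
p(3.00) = 0.05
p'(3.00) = -0.07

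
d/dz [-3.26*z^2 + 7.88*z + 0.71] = 7.88 - 6.52*z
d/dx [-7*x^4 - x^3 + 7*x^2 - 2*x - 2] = -28*x^3 - 3*x^2 + 14*x - 2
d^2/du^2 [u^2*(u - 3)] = 6*u - 6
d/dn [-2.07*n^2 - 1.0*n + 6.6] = -4.14*n - 1.0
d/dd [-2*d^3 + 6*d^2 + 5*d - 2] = -6*d^2 + 12*d + 5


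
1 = 1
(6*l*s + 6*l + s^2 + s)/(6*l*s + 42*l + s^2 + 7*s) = (s + 1)/(s + 7)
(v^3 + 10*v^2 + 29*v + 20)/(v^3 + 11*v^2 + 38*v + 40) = (v + 1)/(v + 2)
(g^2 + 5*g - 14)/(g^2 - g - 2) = (g + 7)/(g + 1)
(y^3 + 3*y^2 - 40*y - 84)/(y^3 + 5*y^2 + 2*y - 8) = (y^2 + y - 42)/(y^2 + 3*y - 4)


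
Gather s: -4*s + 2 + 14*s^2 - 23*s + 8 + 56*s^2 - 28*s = 70*s^2 - 55*s + 10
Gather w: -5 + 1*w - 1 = w - 6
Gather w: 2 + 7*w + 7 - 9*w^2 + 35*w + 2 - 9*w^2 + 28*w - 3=-18*w^2 + 70*w + 8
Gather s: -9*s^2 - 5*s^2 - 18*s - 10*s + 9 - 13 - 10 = -14*s^2 - 28*s - 14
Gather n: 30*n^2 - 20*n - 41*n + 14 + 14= 30*n^2 - 61*n + 28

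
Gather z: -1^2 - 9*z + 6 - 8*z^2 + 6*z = -8*z^2 - 3*z + 5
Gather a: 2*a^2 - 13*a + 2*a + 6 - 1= 2*a^2 - 11*a + 5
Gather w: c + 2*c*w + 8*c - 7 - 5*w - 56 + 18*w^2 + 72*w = 9*c + 18*w^2 + w*(2*c + 67) - 63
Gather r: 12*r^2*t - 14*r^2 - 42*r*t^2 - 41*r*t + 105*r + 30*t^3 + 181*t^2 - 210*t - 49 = r^2*(12*t - 14) + r*(-42*t^2 - 41*t + 105) + 30*t^3 + 181*t^2 - 210*t - 49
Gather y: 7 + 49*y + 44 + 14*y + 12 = 63*y + 63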